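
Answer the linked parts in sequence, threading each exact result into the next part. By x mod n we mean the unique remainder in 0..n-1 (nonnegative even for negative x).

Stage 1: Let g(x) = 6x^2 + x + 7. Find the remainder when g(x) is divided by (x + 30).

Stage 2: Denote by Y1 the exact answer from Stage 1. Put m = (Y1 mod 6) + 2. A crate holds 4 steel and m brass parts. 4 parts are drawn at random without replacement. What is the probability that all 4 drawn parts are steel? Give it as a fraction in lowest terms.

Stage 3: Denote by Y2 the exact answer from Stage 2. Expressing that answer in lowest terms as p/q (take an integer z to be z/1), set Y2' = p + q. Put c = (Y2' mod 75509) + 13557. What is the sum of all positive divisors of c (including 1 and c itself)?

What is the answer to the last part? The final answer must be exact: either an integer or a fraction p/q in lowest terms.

19008

Stage 1: remainder = value at the root: 6*(-30)^2 + 1*(-30)^1 + 7 = (5400) + (-30) + (7) = 5377; answer 5377
Stage 2: Y1 = 5377; m = 3; total draws C(7,4) = 35; favorable C(4,4) = 1; P = 1/35; answer 1/35
Stage 3: Y2 = 1/35; threaded value p + q = 36; c = 13593; 13593 = 3 * 23 * 197; sigma = (1 + 3) * (1 + 23) * (1 + 197) = 4 * 24 * 198 = 19008; answer 19008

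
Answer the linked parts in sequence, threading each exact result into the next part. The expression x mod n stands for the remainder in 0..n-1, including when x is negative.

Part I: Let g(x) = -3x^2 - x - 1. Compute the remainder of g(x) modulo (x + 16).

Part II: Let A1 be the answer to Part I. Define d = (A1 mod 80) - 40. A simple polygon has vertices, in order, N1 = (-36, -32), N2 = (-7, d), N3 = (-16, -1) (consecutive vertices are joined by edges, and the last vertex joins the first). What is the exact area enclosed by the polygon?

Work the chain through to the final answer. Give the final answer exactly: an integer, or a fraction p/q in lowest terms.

Part I: remainder = value at the root: -3*(-16)^2 - 1*(-16)^1 - 1 = (-768) + (16) + (-1) = -753; answer -753
Part II: A1 = -753; d = 7; cross terms: (-36*7 - -7*-32)=-476, (-7*-1 - -16*7)=119, (-16*-32 - -36*-1)=476; twice the area = |119| = 119; area = 119/2; answer 119/2

119/2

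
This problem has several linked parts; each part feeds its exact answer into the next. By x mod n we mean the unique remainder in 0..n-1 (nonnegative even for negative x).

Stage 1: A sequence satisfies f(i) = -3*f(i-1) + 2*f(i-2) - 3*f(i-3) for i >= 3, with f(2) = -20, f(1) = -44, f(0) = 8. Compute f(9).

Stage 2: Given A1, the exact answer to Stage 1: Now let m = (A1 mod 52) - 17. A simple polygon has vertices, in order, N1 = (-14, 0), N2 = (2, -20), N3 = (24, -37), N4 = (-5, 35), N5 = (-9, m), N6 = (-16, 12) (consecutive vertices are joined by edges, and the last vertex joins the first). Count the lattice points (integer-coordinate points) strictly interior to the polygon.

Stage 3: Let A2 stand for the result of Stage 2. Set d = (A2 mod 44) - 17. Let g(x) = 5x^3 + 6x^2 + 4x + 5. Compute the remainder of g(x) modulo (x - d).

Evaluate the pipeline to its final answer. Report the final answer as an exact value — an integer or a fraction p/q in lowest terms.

Stage 1: f(3) = -3*(-20) + 2*(-44) - 3*(8) = -52; iterating: f(3)=-52, f(4)=248, f(5)=-788, f(6)=3016, f(7)=-11368, f(8)=42500, f(9)=-159284; answer -159284
Stage 2: A1 = -159284; m = 27; cross terms: (-14*-20 - 2*0)=280, (2*-37 - 24*-20)=406, (24*35 - -5*-37)=655, (-5*27 - -9*35)=180, (-9*12 - -16*27)=324, (-16*0 - -14*12)=168; twice the area = |2013| = 2013; area = 2013/2; boundary points = 4 + 1 + 1 + 4 + 1 + 2 = 13; strictly interior points = area - boundary/2 + 1 = 1001; answer 1001
Stage 3: A2 = 1001; d = 16; remainder = value at the root: 5*(16)^3 + 6*(16)^2 + 4*(16)^1 + 5 = (20480) + (1536) + (64) + (5) = 22085; answer 22085

22085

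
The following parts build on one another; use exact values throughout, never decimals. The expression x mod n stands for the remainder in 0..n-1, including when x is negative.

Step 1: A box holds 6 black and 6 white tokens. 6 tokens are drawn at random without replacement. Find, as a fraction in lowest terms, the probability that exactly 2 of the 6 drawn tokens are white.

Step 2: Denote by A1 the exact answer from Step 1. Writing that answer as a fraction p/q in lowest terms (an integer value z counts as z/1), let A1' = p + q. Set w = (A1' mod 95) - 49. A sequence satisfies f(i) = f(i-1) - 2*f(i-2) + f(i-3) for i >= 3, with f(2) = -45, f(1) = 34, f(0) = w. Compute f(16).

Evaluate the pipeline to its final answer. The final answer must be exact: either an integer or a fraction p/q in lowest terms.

-4845

Step 1: total draws C(12,6) = 924; favorable C(6,2)*C(6,4) = 225; P = 75/308; answer 75/308
Step 2: A1 = 75/308; threaded value p + q = 383; w = -46; f(3) = 1*(-45) - 2*(34) + 1*(-46) = -159; iterating: f(3)=-159, f(4)=-35, f(5)=238, f(6)=149, f(7)=-362, f(8)=-422, f(9)=451, f(10)=933, f(11)=-391, f(12)=-1806, f(13)=-91, f(14)=3130, f(15)=1506, f(16)=-4845; answer -4845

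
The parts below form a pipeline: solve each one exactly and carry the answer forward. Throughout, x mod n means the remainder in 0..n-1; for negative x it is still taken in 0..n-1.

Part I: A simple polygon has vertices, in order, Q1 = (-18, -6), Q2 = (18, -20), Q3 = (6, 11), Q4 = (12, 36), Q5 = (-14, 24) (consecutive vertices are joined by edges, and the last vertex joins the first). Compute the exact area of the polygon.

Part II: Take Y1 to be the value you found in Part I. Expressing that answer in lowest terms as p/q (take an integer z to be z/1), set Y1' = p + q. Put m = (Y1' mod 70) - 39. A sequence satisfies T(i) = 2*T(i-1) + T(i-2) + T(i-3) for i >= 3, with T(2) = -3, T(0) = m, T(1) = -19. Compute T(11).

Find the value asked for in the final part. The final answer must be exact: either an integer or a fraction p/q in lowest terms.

Part I: cross terms: (-18*-20 - 18*-6)=468, (18*11 - 6*-20)=318, (6*36 - 12*11)=84, (12*24 - -14*36)=792, (-14*-6 - -18*24)=516; twice the area = |2178| = 2178; area = 1089; answer 1089
Part II: Y1 = 1089; threaded value p + q = 1090; m = 1; T(3) = 2*(-3) + 1*(-19) + 1*(1) = -24; iterating: T(3)=-24, T(4)=-70, T(5)=-167, T(6)=-428, T(7)=-1093, T(8)=-2781, T(9)=-7083, T(10)=-18040, T(11)=-45944; answer -45944

-45944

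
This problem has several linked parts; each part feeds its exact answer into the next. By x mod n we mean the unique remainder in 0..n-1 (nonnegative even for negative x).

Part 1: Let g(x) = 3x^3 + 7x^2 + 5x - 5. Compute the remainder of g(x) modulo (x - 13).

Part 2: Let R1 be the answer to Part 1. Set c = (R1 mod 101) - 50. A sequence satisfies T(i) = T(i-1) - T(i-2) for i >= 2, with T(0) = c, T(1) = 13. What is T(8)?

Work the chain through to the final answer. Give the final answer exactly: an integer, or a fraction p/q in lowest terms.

Part 1: remainder = value at the root: 3*(13)^3 + 7*(13)^2 + 5*(13)^1 - 5 = (6591) + (1183) + (65) + (-5) = 7834; answer 7834
Part 2: R1 = 7834; c = 7; T(2) = 1*(13) - 1*(7) = 6; iterating: T(2)=6, T(3)=-7, T(4)=-13, T(5)=-6, T(6)=7, T(7)=13, T(8)=6; answer 6

6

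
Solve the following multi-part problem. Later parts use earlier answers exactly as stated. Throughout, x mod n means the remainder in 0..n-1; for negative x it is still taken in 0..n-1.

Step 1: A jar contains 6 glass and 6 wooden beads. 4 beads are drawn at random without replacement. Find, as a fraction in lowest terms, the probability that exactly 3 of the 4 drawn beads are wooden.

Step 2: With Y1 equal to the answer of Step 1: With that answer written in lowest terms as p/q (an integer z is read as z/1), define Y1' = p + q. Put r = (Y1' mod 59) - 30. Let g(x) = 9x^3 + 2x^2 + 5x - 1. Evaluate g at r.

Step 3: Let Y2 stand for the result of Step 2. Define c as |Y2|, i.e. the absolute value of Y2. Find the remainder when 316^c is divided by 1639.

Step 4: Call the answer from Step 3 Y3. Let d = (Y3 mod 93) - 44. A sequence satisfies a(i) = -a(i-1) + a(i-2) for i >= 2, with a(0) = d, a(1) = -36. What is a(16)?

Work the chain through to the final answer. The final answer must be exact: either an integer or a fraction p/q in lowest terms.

17232

Step 1: total draws C(12,4) = 495; favorable C(6,3)*C(6,1) = 120; P = 8/33; answer 8/33
Step 2: Y1 = 8/33; threaded value p + q = 41; r = 11; 9*(11)^3 + 2*(11)^2 + 5*(11)^1 - 1 = (11979) + (242) + (55) + (-1) = 12275; answer 12275
Step 3: Y2 = 12275; c = 12275; squarings mod 1639: 316^1=316, 316^2=1516, 316^4=378, 316^8=291, 316^16=1092, 316^32=911, 316^64=587, 316^128=379, 316^256=1048, 316^512=174, 316^1024=774, 316^2048=841, 316^4096=872, 316^8192=1527; 316^12275 = 316^1 * 316^2 * 316^16 * 316^32 * 316^64 * 316^128 * 316^256 * 316^512 * 316^1024 * 316^2048 * 316^8192 = 758 (mod 1639); answer 758
Step 4: Y3 = 758; d = -30; a(2) = -1*(-36) + 1*(-30) = 6; iterating: a(2)=6, a(3)=-42, a(4)=48, a(5)=-90, a(6)=138, a(7)=-228, a(8)=366, a(9)=-594, a(10)=960, a(11)=-1554, a(12)=2514, a(13)=-4068, a(14)=6582, a(15)=-10650, a(16)=17232; answer 17232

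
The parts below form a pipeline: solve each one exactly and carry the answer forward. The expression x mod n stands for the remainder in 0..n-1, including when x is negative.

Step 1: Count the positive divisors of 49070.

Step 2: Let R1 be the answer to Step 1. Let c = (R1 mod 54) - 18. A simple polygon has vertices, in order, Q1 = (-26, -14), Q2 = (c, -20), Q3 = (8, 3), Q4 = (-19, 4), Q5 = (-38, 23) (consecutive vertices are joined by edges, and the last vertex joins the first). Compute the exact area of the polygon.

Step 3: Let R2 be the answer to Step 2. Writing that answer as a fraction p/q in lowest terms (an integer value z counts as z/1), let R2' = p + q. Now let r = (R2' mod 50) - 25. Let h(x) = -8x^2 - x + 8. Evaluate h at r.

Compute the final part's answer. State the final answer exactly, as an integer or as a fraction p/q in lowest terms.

-2056

Step 1: 49070 = 2 * 5 * 7 * 701; number of divisors = (1+1) * (1+1) * (1+1) * (1+1) = 16; answer 16
Step 2: R1 = 16; c = -2; cross terms: (-26*-20 - -2*-14)=492, (-2*3 - 8*-20)=154, (8*4 - -19*3)=89, (-19*23 - -38*4)=-285, (-38*-14 - -26*23)=1130; twice the area = |1580| = 1580; area = 790; answer 790
Step 3: R2 = 790; threaded value p + q = 791; r = 16; -8*(16)^2 - 1*(16)^1 + 8 = (-2048) + (-16) + (8) = -2056; answer -2056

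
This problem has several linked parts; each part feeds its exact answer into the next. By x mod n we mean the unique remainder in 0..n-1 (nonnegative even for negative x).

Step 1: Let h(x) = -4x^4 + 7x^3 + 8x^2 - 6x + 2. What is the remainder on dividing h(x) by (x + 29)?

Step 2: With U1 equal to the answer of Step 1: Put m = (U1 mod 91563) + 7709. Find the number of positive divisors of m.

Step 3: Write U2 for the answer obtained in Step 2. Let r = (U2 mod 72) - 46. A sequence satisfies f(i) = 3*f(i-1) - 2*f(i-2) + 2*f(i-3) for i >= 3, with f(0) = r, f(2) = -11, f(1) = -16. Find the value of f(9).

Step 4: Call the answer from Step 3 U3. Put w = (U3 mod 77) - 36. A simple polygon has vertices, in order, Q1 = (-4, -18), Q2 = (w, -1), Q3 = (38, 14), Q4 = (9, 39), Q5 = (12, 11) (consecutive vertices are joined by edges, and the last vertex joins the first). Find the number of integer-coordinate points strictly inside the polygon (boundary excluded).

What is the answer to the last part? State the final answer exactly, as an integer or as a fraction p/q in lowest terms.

Step 1: remainder = value at the root: -4*(-29)^4 + 7*(-29)^3 + 8*(-29)^2 - 6*(-29)^1 + 2 = (-2829124) + (-170723) + (6728) + (174) + (2) = -2992943; answer -2992943
Step 2: U1 = -2992943; m = 36345; 36345 = 3 * 5 * 2423; number of divisors = (1+1) * (1+1) * (1+1) = 8; answer 8
Step 3: U2 = 8; r = -38; f(3) = 3*(-11) - 2*(-16) + 2*(-38) = -77; iterating: f(3)=-77, f(4)=-241, f(5)=-591, f(6)=-1445, f(7)=-3635, f(8)=-9197, f(9)=-23211; answer -23211
Step 4: U3 = -23211; w = 7; cross terms: (-4*-1 - 7*-18)=130, (7*14 - 38*-1)=136, (38*39 - 9*14)=1356, (9*11 - 12*39)=-369, (12*-18 - -4*11)=-172; twice the area = |1081| = 1081; area = 1081/2; boundary points = 1 + 1 + 1 + 1 + 1 = 5; strictly interior points = area - boundary/2 + 1 = 539; answer 539

539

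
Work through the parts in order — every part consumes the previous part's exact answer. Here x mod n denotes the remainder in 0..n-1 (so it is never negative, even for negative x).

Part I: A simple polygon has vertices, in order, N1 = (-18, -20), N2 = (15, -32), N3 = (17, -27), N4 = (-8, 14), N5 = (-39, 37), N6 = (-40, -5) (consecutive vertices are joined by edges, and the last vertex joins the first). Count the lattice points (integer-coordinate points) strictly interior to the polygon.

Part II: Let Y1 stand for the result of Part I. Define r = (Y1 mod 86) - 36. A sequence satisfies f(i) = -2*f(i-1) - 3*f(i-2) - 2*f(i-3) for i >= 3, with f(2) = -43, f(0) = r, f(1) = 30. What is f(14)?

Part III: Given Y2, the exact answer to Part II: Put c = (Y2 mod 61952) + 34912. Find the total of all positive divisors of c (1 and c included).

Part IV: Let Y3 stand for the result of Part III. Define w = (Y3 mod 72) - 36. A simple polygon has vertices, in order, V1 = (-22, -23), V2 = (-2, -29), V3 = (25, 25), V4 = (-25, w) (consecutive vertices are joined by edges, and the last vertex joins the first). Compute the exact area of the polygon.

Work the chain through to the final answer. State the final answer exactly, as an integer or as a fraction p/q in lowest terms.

1433/2

Part I: cross terms: (-18*-32 - 15*-20)=876, (15*-27 - 17*-32)=139, (17*14 - -8*-27)=22, (-8*37 - -39*14)=250, (-39*-5 - -40*37)=1675, (-40*-20 - -18*-5)=710; twice the area = |3672| = 3672; area = 1836; boundary points = 3 + 1 + 1 + 1 + 1 + 1 = 8; strictly interior points = area - boundary/2 + 1 = 1833; answer 1833
Part II: Y1 = 1833; r = -9; f(3) = -2*(-43) - 3*(30) - 2*(-9) = 14; iterating: f(3)=14, f(4)=41, f(5)=-38, f(6)=-75, f(7)=182, f(8)=-63, f(9)=-270, f(10)=365, f(11)=206, f(12)=-967, f(13)=586, f(14)=1317; answer 1317
Part III: Y2 = 1317; c = 36229; 36229 is prime, so its only divisors are 1 and 36229; sigma = 1 + 36229 = 36230; answer 36230
Part IV: Y3 = 36230; w = -22; cross terms: (-22*-29 - -2*-23)=592, (-2*25 - 25*-29)=675, (25*-22 - -25*25)=75, (-25*-23 - -22*-22)=91; twice the area = |1433| = 1433; area = 1433/2; answer 1433/2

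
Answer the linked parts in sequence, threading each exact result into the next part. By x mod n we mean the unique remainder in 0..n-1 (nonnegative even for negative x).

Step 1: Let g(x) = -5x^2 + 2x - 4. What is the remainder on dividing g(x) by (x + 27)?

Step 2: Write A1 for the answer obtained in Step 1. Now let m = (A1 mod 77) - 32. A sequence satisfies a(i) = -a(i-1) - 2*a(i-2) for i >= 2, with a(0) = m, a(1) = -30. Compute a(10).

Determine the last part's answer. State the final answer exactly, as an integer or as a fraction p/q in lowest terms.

962

Step 1: remainder = value at the root: -5*(-27)^2 + 2*(-27)^1 - 4 = (-3645) + (-54) + (-4) = -3703; answer -3703
Step 2: A1 = -3703; m = 38; a(2) = -1*(-30) - 2*(38) = -46; iterating: a(2)=-46, a(3)=106, a(4)=-14, a(5)=-198, a(6)=226, a(7)=170, a(8)=-622, a(9)=282, a(10)=962; answer 962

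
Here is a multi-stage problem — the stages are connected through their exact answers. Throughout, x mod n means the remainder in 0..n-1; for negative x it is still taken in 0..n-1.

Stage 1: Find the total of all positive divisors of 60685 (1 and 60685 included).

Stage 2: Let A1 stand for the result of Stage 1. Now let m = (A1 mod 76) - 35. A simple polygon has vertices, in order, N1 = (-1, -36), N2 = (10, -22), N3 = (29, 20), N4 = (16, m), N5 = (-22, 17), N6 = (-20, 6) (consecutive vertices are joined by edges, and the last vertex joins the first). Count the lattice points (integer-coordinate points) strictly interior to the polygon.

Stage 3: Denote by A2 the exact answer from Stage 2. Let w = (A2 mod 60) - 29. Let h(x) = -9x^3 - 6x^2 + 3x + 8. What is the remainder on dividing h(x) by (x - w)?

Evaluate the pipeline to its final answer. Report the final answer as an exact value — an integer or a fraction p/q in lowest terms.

-7012

Stage 1: 60685 = 5 * 53 * 229; sigma = (1 + 5) * (1 + 53) * (1 + 229) = 6 * 54 * 230 = 74520; answer 74520
Stage 2: A1 = 74520; m = 5; cross terms: (-1*-22 - 10*-36)=382, (10*20 - 29*-22)=838, (29*5 - 16*20)=-175, (16*17 - -22*5)=382, (-22*6 - -20*17)=208, (-20*-36 - -1*6)=726; twice the area = |2361| = 2361; area = 2361/2; boundary points = 1 + 1 + 1 + 2 + 1 + 1 = 7; strictly interior points = area - boundary/2 + 1 = 1178; answer 1178
Stage 3: A2 = 1178; w = 9; remainder = value at the root: -9*(9)^3 - 6*(9)^2 + 3*(9)^1 + 8 = (-6561) + (-486) + (27) + (8) = -7012; answer -7012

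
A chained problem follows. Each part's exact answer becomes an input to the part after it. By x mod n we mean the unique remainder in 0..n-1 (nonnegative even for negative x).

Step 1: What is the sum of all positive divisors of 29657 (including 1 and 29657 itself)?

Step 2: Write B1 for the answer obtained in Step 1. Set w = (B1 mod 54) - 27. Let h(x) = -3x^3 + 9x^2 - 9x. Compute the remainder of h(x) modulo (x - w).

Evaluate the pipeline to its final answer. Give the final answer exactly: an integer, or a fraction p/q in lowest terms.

-8235

Step 1: 29657 = 47 * 631; sigma = (1 + 47) * (1 + 631) = 48 * 632 = 30336; answer 30336
Step 2: B1 = 30336; w = 15; remainder = value at the root: -3*(15)^3 + 9*(15)^2 - 9*(15)^1 = (-10125) + (2025) + (-135) = -8235; answer -8235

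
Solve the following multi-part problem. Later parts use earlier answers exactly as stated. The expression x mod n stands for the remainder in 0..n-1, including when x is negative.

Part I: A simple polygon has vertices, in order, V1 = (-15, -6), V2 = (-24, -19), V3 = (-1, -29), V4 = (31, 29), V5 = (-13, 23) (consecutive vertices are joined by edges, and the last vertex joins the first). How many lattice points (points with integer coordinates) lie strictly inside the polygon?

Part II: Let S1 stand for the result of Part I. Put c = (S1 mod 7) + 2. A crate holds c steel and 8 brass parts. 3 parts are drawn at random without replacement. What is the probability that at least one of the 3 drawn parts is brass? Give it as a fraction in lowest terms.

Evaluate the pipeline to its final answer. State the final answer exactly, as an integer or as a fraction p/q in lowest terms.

54/55

Part I: cross terms: (-15*-19 - -24*-6)=141, (-24*-29 - -1*-19)=677, (-1*29 - 31*-29)=870, (31*23 - -13*29)=1090, (-13*-6 - -15*23)=423; twice the area = |3201| = 3201; area = 3201/2; boundary points = 1 + 1 + 2 + 2 + 1 = 7; strictly interior points = area - boundary/2 + 1 = 1598; answer 1598
Part II: S1 = 1598; c = 4; total draws C(12,3) = 220; complement C(4,3) = 4; favorable 220 - 4 = 216; P = 54/55; answer 54/55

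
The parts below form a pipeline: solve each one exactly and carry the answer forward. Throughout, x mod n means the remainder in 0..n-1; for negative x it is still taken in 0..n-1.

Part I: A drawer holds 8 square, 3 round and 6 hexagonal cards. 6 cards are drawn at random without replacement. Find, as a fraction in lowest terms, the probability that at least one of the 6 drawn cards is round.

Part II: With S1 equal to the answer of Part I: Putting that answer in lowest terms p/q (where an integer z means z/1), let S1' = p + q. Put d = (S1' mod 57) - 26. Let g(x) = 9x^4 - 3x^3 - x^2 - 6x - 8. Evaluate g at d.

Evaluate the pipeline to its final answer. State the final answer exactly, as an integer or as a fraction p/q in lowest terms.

Part I: total draws C(17,6) = 12376; complement C(14,6) = 3003; favorable 12376 - 3003 = 9373; P = 103/136; answer 103/136
Part II: S1 = 103/136; threaded value p + q = 239; d = -15; 9*(-15)^4 - 3*(-15)^3 - 1*(-15)^2 - 6*(-15)^1 - 8 = (455625) + (10125) + (-225) + (90) + (-8) = 465607; answer 465607

465607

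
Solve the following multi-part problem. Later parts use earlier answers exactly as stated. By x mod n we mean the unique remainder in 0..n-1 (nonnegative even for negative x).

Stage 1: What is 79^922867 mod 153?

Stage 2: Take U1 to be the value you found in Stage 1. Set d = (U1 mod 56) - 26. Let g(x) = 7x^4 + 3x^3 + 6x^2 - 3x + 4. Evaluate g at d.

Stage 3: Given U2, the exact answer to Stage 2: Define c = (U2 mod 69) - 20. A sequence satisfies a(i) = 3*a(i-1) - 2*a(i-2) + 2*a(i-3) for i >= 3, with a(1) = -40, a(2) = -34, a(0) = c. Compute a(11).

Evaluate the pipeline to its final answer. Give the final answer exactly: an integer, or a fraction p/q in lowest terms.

28888

Stage 1: squarings mod 153: 79^1=79, 79^2=121, 79^4=106, 79^8=67, 79^16=52, 79^32=103, 79^64=52, 79^128=103, 79^256=52, 79^512=103, 79^1024=52, 79^2048=103, 79^4096=52, 79^8192=103, 79^16384=52, 79^32768=103, 79^65536=52, 79^131072=103, 79^262144=52, 79^524288=103; 79^922867 = 79^1 * 79^2 * 79^16 * 79^32 * 79^64 * 79^128 * 79^1024 * 79^4096 * 79^131072 * 79^262144 * 79^524288 = 124 (mod 153); answer 124
Stage 2: U1 = 124; d = -14; 7*(-14)^4 + 3*(-14)^3 + 6*(-14)^2 - 3*(-14)^1 + 4 = (268912) + (-8232) + (1176) + (42) + (4) = 261902; answer 261902
Stage 3: U2 = 261902; c = 27; a(3) = 3*(-34) - 2*(-40) + 2*(27) = 32; iterating: a(3)=32, a(4)=84, a(5)=120, a(6)=256, a(7)=696, a(8)=1816, a(9)=4568, a(10)=11464, a(11)=28888; answer 28888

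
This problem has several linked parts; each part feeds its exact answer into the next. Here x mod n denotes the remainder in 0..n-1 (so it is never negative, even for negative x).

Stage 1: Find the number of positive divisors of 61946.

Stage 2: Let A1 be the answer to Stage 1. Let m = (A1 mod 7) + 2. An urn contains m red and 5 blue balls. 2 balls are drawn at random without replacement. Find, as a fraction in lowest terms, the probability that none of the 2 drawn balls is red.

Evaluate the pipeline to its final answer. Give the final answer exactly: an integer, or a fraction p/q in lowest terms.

5/14

Stage 1: 61946 = 2 * 47 * 659; number of divisors = (1+1) * (1+1) * (1+1) = 8; answer 8
Stage 2: A1 = 8; m = 3; total draws C(8,2) = 28; favorable C(5,2) = 10; P = 5/14; answer 5/14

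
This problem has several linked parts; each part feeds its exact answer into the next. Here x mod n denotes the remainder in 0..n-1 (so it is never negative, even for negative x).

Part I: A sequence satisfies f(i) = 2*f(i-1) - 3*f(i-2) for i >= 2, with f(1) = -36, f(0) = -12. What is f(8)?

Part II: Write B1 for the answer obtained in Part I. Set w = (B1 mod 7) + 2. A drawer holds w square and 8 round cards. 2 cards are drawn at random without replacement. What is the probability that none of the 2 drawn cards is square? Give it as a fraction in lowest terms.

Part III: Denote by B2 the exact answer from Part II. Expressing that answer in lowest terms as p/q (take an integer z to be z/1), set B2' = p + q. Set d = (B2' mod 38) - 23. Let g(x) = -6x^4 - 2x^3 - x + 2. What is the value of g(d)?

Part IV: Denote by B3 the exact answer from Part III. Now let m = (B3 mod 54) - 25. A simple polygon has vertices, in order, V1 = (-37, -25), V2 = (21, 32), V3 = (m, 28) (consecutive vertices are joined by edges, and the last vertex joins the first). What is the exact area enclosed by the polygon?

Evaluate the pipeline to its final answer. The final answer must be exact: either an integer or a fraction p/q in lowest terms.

112

Part I: f(2) = 2*(-36) - 3*(-12) = -36; iterating: f(2)=-36, f(3)=36, f(4)=180, f(5)=252, f(6)=-36, f(7)=-828, f(8)=-1548; answer -1548
Part II: B1 = -1548; w = 8; total draws C(16,2) = 120; favorable C(8,2) = 28; P = 7/30; answer 7/30
Part III: B2 = 7/30; threaded value p + q = 37; d = 14; -6*(14)^4 - 2*(14)^3 - 1*(14)^1 + 2 = (-230496) + (-5488) + (-14) + (2) = -235996; answer -235996
Part IV: B3 = -235996; m = 13; cross terms: (-37*32 - 21*-25)=-659, (21*28 - 13*32)=172, (13*-25 - -37*28)=711; twice the area = |224| = 224; area = 112; answer 112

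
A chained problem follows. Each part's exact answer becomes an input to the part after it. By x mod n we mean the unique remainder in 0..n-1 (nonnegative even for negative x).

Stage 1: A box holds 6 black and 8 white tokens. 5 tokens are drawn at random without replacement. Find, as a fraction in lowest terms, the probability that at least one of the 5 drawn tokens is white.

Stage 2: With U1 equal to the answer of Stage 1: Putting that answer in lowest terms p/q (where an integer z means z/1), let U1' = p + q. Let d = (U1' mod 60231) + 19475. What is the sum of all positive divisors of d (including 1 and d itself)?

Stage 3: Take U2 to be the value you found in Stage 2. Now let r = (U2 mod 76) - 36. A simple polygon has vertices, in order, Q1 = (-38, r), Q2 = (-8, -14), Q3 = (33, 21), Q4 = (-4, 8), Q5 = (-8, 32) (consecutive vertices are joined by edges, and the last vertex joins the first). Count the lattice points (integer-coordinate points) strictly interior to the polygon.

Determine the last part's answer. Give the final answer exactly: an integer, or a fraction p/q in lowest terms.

Stage 1: total draws C(14,5) = 2002; complement C(6,5) = 6; favorable 2002 - 6 = 1996; P = 998/1001; answer 998/1001
Stage 2: U1 = 998/1001; threaded value p + q = 1999; d = 21474; 21474 = 2 * 3^2 * 1193; sigma = (1 + 2) * (1 + 3 + 9) * (1 + 1193) = 3 * 13 * 1194 = 46566; answer 46566
Stage 3: U2 = 46566; r = 18; cross terms: (-38*-14 - -8*18)=676, (-8*21 - 33*-14)=294, (33*8 - -4*21)=348, (-4*32 - -8*8)=-64, (-8*18 - -38*32)=1072; twice the area = |2326| = 2326; area = 1163; boundary points = 2 + 1 + 1 + 4 + 2 = 10; strictly interior points = area - boundary/2 + 1 = 1159; answer 1159

1159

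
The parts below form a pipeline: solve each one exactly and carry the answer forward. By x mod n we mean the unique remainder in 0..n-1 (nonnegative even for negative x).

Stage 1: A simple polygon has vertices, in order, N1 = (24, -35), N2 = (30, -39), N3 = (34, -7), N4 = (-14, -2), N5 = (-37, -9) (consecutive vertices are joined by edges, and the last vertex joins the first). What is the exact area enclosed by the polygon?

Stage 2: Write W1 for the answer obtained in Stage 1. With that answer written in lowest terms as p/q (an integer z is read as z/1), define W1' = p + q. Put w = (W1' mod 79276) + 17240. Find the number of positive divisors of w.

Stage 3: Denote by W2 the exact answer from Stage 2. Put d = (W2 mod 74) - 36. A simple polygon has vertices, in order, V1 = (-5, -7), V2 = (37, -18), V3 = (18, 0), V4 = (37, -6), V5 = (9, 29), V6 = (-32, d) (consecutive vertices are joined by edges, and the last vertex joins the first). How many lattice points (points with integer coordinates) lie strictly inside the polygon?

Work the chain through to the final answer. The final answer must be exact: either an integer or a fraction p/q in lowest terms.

Stage 1: cross terms: (24*-39 - 30*-35)=114, (30*-7 - 34*-39)=1116, (34*-2 - -14*-7)=-166, (-14*-9 - -37*-2)=52, (-37*-35 - 24*-9)=1511; twice the area = |2627| = 2627; area = 2627/2; answer 2627/2
Stage 2: W1 = 2627/2; threaded value p + q = 2629; w = 19869; 19869 = 3 * 37 * 179; number of divisors = (1+1) * (1+1) * (1+1) = 8; answer 8
Stage 3: W2 = 8; d = -28; cross terms: (-5*-18 - 37*-7)=349, (37*0 - 18*-18)=324, (18*-6 - 37*0)=-108, (37*29 - 9*-6)=1127, (9*-28 - -32*29)=676, (-32*-7 - -5*-28)=84; twice the area = |2452| = 2452; area = 1226; boundary points = 1 + 1 + 1 + 7 + 1 + 3 = 14; strictly interior points = area - boundary/2 + 1 = 1220; answer 1220

1220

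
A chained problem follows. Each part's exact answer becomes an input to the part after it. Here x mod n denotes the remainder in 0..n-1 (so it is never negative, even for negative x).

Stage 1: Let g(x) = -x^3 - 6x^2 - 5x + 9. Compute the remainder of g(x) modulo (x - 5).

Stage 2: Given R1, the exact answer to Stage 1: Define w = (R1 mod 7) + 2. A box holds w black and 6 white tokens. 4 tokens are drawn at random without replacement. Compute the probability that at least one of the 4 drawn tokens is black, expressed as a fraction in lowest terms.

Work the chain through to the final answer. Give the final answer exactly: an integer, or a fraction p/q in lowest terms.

21/22

Stage 1: remainder = value at the root: -1*(5)^3 - 6*(5)^2 - 5*(5)^1 + 9 = (-125) + (-150) + (-25) + (9) = -291; answer -291
Stage 2: R1 = -291; w = 5; total draws C(11,4) = 330; complement C(6,4) = 15; favorable 330 - 15 = 315; P = 21/22; answer 21/22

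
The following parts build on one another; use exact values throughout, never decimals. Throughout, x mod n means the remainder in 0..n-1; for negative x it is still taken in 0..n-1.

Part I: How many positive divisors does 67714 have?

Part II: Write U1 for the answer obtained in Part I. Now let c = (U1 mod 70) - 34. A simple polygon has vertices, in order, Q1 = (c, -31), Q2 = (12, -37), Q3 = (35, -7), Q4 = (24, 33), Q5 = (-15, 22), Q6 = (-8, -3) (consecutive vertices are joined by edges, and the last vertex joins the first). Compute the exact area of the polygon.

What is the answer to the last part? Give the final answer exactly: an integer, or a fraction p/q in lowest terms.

Part I: 67714 = 2 * 33857; number of divisors = (1+1) * (1+1) = 4; answer 4
Part II: U1 = 4; c = -30; cross terms: (-30*-37 - 12*-31)=1482, (12*-7 - 35*-37)=1211, (35*33 - 24*-7)=1323, (24*22 - -15*33)=1023, (-15*-3 - -8*22)=221, (-8*-31 - -30*-3)=158; twice the area = |5418| = 5418; area = 2709; answer 2709

2709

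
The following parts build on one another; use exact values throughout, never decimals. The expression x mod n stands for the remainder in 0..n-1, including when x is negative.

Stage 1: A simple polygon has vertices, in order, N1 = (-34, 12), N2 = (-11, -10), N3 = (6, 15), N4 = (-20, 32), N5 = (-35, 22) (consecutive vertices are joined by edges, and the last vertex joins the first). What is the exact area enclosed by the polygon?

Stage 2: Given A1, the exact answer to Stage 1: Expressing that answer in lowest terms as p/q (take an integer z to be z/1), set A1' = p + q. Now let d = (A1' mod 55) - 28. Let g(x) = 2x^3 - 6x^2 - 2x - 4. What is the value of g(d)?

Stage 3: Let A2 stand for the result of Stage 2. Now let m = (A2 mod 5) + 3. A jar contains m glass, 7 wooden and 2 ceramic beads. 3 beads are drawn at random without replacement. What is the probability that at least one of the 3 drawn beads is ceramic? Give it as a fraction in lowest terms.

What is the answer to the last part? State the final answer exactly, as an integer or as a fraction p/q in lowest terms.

Stage 1: cross terms: (-34*-10 - -11*12)=472, (-11*15 - 6*-10)=-105, (6*32 - -20*15)=492, (-20*22 - -35*32)=680, (-35*12 - -34*22)=328; twice the area = |1867| = 1867; area = 1867/2; answer 1867/2
Stage 2: A1 = 1867/2; threaded value p + q = 1869; d = 26; 2*(26)^3 - 6*(26)^2 - 2*(26)^1 - 4 = (35152) + (-4056) + (-52) + (-4) = 31040; answer 31040
Stage 3: A2 = 31040; m = 3; total draws C(12,3) = 220; complement C(10,3) = 120; favorable 220 - 120 = 100; P = 5/11; answer 5/11

5/11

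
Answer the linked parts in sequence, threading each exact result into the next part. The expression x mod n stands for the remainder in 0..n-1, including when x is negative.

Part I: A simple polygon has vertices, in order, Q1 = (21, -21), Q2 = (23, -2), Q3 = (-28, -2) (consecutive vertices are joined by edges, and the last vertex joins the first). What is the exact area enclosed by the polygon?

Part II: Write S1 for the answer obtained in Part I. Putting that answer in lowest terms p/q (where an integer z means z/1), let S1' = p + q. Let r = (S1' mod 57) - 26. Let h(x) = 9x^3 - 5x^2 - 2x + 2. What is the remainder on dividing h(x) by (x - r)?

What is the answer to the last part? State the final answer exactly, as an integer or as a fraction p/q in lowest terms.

-127246

Part I: cross terms: (21*-2 - 23*-21)=441, (23*-2 - -28*-2)=-102, (-28*-21 - 21*-2)=630; twice the area = |969| = 969; area = 969/2; answer 969/2
Part II: S1 = 969/2; threaded value p + q = 971; r = -24; remainder = value at the root: 9*(-24)^3 - 5*(-24)^2 - 2*(-24)^1 + 2 = (-124416) + (-2880) + (48) + (2) = -127246; answer -127246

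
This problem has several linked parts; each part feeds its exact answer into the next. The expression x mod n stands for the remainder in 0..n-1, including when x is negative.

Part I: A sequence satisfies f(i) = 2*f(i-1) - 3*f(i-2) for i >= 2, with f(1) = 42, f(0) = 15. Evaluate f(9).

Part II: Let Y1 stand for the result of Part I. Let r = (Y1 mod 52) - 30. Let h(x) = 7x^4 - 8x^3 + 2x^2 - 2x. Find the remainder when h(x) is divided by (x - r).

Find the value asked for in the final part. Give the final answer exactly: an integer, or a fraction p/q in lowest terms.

2344

Part I: f(2) = 2*(42) - 3*(15) = 39; iterating: f(2)=39, f(3)=-48, f(4)=-213, f(5)=-282, f(6)=75, f(7)=996, f(8)=1767, f(9)=546; answer 546
Part II: Y1 = 546; r = -4; remainder = value at the root: 7*(-4)^4 - 8*(-4)^3 + 2*(-4)^2 - 2*(-4)^1 = (1792) + (512) + (32) + (8) = 2344; answer 2344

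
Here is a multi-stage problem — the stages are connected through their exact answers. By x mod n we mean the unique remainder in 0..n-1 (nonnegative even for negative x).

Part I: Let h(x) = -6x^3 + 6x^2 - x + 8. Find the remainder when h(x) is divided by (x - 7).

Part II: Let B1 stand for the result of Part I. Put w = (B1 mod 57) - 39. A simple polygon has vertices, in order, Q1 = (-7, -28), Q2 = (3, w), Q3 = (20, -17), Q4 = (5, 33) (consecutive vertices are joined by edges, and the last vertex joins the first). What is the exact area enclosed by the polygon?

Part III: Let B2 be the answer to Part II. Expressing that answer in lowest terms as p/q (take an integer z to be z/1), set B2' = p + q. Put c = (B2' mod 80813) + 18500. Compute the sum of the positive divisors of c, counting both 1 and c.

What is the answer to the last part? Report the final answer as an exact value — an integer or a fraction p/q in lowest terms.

37634

Part I: remainder = value at the root: -6*(7)^3 + 6*(7)^2 - 1*(7)^1 + 8 = (-2058) + (294) + (-7) + (8) = -1763; answer -1763
Part II: B1 = -1763; w = -35; cross terms: (-7*-35 - 3*-28)=329, (3*-17 - 20*-35)=649, (20*33 - 5*-17)=745, (5*-28 - -7*33)=91; twice the area = |1814| = 1814; area = 907; answer 907
Part III: B2 = 907; threaded value p + q = 908; c = 19408; 19408 = 2^4 * 1213; sigma = (1 + 2 + 4 + 8 + 16) * (1 + 1213) = 31 * 1214 = 37634; answer 37634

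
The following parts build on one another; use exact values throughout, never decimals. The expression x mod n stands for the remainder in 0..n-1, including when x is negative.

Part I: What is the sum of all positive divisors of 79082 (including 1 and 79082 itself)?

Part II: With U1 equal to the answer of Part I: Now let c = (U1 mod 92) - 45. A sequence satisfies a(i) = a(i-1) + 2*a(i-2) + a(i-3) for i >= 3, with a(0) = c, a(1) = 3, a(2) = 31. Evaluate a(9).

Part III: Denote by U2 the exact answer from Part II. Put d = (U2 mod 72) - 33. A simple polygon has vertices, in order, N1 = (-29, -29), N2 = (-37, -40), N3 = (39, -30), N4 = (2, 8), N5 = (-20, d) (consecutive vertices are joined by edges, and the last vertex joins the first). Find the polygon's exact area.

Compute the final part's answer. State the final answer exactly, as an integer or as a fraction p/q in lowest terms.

Part I: 79082 = 2 * 39541; sigma = (1 + 2) * (1 + 39541) = 3 * 39542 = 118626; answer 118626
Part II: U1 = 118626; c = -7; a(3) = 1*(31) + 2*(3) + 1*(-7) = 30; iterating: a(3)=30, a(4)=95, a(5)=186, a(6)=406, a(7)=873, a(8)=1871, a(9)=4023; answer 4023
Part III: U2 = 4023; d = 30; cross terms: (-29*-40 - -37*-29)=87, (-37*-30 - 39*-40)=2670, (39*8 - 2*-30)=372, (2*30 - -20*8)=220, (-20*-29 - -29*30)=1450; twice the area = |4799| = 4799; area = 4799/2; answer 4799/2

4799/2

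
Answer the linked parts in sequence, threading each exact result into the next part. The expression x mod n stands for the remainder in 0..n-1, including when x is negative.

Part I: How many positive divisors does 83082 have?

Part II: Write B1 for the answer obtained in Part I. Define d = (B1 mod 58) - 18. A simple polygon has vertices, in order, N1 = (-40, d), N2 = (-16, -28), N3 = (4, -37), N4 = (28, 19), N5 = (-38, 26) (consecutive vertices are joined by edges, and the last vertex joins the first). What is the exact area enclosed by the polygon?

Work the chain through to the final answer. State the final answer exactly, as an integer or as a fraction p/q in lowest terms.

Part I: 83082 = 2 * 3 * 61 * 227; number of divisors = (1+1) * (1+1) * (1+1) * (1+1) = 16; answer 16
Part II: B1 = 16; d = -2; cross terms: (-40*-28 - -16*-2)=1088, (-16*-37 - 4*-28)=704, (4*19 - 28*-37)=1112, (28*26 - -38*19)=1450, (-38*-2 - -40*26)=1116; twice the area = |5470| = 5470; area = 2735; answer 2735

2735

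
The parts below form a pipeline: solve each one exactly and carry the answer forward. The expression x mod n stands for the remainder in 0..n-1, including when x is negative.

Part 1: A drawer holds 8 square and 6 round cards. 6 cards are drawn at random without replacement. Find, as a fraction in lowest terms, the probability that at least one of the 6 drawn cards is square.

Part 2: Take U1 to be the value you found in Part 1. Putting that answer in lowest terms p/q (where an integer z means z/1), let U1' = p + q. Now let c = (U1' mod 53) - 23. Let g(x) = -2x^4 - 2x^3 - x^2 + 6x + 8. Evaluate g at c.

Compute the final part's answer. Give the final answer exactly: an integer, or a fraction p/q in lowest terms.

-4199

Part 1: total draws C(14,6) = 3003; complement C(6,6) = 1; favorable 3003 - 1 = 3002; P = 3002/3003; answer 3002/3003
Part 2: U1 = 3002/3003; threaded value p + q = 6005; c = -7; -2*(-7)^4 - 2*(-7)^3 - 1*(-7)^2 + 6*(-7)^1 + 8 = (-4802) + (686) + (-49) + (-42) + (8) = -4199; answer -4199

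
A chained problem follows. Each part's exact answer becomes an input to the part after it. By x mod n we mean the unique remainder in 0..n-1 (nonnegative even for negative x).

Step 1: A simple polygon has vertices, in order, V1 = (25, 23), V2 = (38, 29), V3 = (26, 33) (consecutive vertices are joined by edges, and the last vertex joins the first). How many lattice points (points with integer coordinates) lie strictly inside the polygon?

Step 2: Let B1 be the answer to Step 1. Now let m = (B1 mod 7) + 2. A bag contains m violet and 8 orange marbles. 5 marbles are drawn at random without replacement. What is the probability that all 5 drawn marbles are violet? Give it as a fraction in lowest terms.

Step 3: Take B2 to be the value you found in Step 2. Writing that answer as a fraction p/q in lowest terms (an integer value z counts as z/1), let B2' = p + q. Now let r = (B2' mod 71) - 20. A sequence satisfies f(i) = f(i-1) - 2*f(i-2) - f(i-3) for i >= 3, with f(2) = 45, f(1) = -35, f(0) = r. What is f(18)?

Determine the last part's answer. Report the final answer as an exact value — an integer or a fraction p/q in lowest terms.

-53290

Step 1: cross terms: (25*29 - 38*23)=-149, (38*33 - 26*29)=500, (26*23 - 25*33)=-227; twice the area = |124| = 124; area = 62; boundary points = 1 + 4 + 1 = 6; strictly interior points = area - boundary/2 + 1 = 60; answer 60
Step 2: B1 = 60; m = 6; total draws C(14,5) = 2002; favorable C(6,5) = 6; P = 3/1001; answer 3/1001
Step 3: B2 = 3/1001; threaded value p + q = 1004; r = -10; f(3) = 1*(45) - 2*(-35) - 1*(-10) = 125; iterating: f(3)=125, f(4)=70, f(5)=-225, f(6)=-490, f(7)=-110, f(8)=1095, f(9)=1805, f(10)=-275, f(11)=-4980, f(12)=-6235, f(13)=4000, f(14)=21450, f(15)=19685, f(16)=-27215, f(17)=-88035, f(18)=-53290; answer -53290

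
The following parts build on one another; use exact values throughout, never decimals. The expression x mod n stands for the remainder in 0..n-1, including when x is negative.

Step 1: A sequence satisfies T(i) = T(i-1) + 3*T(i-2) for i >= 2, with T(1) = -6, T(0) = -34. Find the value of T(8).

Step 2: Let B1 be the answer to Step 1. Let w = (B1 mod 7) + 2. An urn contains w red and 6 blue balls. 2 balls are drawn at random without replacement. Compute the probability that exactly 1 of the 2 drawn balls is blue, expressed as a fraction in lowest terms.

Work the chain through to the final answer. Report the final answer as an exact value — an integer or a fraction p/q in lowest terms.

Step 1: T(2) = 1*(-6) + 3*(-34) = -108; iterating: T(2)=-108, T(3)=-126, T(4)=-450, T(5)=-828, T(6)=-2178, T(7)=-4662, T(8)=-11196; answer -11196
Step 2: B1 = -11196; w = 6; total draws C(12,2) = 66; favorable C(6,1)*C(6,1) = 36; P = 6/11; answer 6/11

6/11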